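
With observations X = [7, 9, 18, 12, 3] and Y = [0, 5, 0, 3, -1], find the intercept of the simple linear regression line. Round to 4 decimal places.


The slope is b1 = 0.0741.
Sample means are xbar = 9.8000 and ybar = 1.4000.
Intercept: b0 = 1.4000 - (0.0741)(9.8000) = 0.6735.

0.6735


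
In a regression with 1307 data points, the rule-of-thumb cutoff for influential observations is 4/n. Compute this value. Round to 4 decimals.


Cook's distance cutoff = 4/n = 4/1307.
= 0.0031.

0.0031


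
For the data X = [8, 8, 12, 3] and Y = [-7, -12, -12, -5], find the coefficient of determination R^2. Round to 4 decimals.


The fitted line is Y = -2.9141 + -0.7853*X.
SSres = 12.8712, SStot = 38.0000.
R^2 = 1 - SSres/SStot = 0.6613.

0.6613


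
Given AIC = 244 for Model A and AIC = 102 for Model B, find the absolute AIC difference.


Compute |244 - 102| = 142.
Model B has the smaller AIC.

142


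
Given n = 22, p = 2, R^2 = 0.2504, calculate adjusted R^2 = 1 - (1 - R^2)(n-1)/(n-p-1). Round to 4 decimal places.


Adjusted R^2 = 1 - (1 - R^2) * (n-1)/(n-p-1).
(1 - R^2) = 0.7496.
(n-1)/(n-p-1) = 21/19.
(1 - R^2) * (n-1) = 0.7496 * 21 = 15.7416.
Divide by (n-p-1): 15.7416 / 19 = 0.8285.
Adj R^2 = 1 - 0.8285 = 0.1715.

0.1715


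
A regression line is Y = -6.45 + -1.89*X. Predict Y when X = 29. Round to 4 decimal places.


Predicted value:
Y = -6.45 + (-1.89)(29) = -6.45 + -54.8100 = -61.2600.

-61.2600


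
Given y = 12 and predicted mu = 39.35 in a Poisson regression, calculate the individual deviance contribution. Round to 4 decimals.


First: ln(12/39.35) = -1.187589.
Then: 12 * -1.187589 = -14.251068.
y - mu = 12 - 39.35 = -27.35.
D = 2(-14.251068 - -27.35) = 26.197864, which rounds to 26.1979.

26.1979


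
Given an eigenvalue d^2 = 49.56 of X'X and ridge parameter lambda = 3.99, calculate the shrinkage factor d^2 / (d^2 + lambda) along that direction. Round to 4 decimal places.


Compute the denominator: 49.56 + 3.99 = 53.5500.
Shrinkage factor = 49.56 / 53.5500 = 0.9255.

0.9255


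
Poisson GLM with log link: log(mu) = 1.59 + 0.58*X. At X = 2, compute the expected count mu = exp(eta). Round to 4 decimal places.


Compute eta = 1.59 + 0.58 * 2 = 2.7500.
Apply inverse link: mu = e^2.7500 = 15.6426.

15.6426


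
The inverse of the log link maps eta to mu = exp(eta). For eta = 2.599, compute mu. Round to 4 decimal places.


mu = exp(eta) = exp(2.599).
= 13.4503.

13.4503


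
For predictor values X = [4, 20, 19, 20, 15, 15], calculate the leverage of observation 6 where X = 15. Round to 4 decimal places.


n = 6, xbar = 15.5000.
SXX = sum((xi - xbar)^2) = 185.5000.
h = 1/6 + (15 - 15.5000)^2 / 185.5000 = 0.1680.

0.1680


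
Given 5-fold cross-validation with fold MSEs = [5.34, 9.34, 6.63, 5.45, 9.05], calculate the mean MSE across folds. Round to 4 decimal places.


Sum of fold MSEs = 35.8100.
Average = 35.8100 / 5 = 7.1620.

7.1620


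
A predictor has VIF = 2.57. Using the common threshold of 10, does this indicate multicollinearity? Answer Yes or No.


The threshold is 10.
VIF = 2.57 is < 10.
Multicollinearity indication: No.

No


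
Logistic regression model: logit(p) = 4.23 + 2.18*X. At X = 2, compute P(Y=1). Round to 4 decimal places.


Compute z = 4.23 + (2.18)(2) = 8.5900.
exp(-z) = 0.0002.
P = 1/(1 + 0.0002) = 0.9998.

0.9998


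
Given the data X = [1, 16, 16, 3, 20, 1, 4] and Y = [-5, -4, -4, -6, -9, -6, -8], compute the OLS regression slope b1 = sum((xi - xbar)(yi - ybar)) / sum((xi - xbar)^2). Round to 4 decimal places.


The sample means are xbar = 8.7143 and ybar = -6.0000.
Compute S_xx = 407.4286 and S_xy = -3.0000.
Slope b1 = S_xy / S_xx = -3.0000 / 407.4286 = -0.0074.

-0.0074


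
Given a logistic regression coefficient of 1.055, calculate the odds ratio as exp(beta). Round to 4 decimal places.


exp(1.055) = 2.8720.
So the odds ratio is 2.8720.

2.8720


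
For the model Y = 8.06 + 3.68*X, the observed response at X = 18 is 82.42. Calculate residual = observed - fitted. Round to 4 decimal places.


Compute yhat = 8.06 + (3.68)(18) = 74.3000.
Residual = actual - predicted = 82.42 - 74.3000 = 8.1200.

8.1200


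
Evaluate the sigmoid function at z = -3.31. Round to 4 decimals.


First, exp(3.3100) = 27.3851.
Then sigma(z) = 1/(1 + 27.3851) = 0.0352.

0.0352


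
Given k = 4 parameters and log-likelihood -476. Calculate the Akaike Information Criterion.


AIC = 2k - 2*loglik = 2(4) - 2(-476).
= 8 + 952 = 960.

960


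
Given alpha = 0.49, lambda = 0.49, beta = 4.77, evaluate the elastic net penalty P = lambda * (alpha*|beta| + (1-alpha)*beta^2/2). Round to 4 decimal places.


alpha * |beta| = 0.49 * 4.77 = 2.3373.
(1-alpha) * beta^2/2 = 0.51 * 22.7529/2 = 5.8020.
Total = 0.49 * (2.3373 + 5.8020) = 3.9883.

3.9883


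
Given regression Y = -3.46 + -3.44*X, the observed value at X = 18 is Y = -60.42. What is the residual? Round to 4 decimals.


Predicted = -3.46 + -3.44 * 18 = -65.3800.
Residual = -60.42 - -65.3800 = 4.9600.

4.9600


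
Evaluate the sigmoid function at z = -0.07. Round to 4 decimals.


Compute exp(0.0700) = 1.0725.
Sigmoid = 1 / (1 + 1.0725) = 1 / 2.0725 = 0.4825.

0.4825


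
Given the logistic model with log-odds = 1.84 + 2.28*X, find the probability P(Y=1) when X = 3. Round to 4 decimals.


Linear predictor: z = 1.84 + 2.28 * 3 = 8.6800.
P = 1/(1 + exp(-8.6800)) = 1/(1 + 0.0002) = 0.9998.

0.9998


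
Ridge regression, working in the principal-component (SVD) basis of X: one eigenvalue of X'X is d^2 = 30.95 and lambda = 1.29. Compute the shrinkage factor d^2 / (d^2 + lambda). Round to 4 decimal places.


Denominator = d^2 + lambda = 30.95 + 1.29 = 32.2400.
Shrinkage = 30.95 / 32.2400 = 0.9600.

0.9600


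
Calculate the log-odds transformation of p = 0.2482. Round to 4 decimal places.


1 - p = 0.7518.
p/(1-p) = 0.3301.
logit = ln(0.3301) = -1.1082.

-1.1082


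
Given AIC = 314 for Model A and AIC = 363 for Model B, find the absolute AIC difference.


|AIC_A - AIC_B| = |314 - 363| = 49.
Model A is preferred (lower AIC).

49


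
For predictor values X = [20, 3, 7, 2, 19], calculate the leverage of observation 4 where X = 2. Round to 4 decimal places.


Mean of X: xbar = 10.2000.
SXX = 302.8000.
For X = 2: h = 1/5 + (2 - 10.2000)^2/302.8000 = 0.4221.

0.4221


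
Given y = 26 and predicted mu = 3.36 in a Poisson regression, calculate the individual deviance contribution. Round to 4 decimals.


First: ln(26/3.36) = 2.046156.
Then: 26 * 2.046156 = 53.200056.
y - mu = 26 - 3.36 = 22.64.
D = 2(53.200056 - 22.64) = 61.120112, which rounds to 61.1201.

61.1201


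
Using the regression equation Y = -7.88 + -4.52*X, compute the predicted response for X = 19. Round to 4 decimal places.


Predicted value:
Y = -7.88 + (-4.52)(19) = -7.88 + -85.8800 = -93.7600.

-93.7600


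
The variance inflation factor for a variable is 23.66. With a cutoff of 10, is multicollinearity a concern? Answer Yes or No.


Compare VIF = 23.66 to the threshold of 10.
23.66 >= 10, so the answer is Yes.

Yes


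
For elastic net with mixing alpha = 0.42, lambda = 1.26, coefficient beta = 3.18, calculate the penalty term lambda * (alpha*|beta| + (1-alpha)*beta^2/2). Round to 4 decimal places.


L1 component = 0.42 * |3.18| = 1.3356.
L2 component = 0.58 * 3.18^2 / 2 = 2.9326.
Penalty = 1.26 * (1.3356 + 2.9326) = 1.26 * 4.2682 = 5.3779.

5.3779


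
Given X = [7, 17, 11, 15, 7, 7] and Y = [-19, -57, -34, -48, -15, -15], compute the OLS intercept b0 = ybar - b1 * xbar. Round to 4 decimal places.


The slope is b1 = -4.0336.
Sample means are xbar = 10.6667 and ybar = -31.3333.
Intercept: b0 = -31.3333 - (-4.0336)(10.6667) = 11.6913.

11.6913


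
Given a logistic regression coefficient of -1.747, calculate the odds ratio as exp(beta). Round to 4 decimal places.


The odds ratio is computed as:
OR = e^(-1.747) = 0.1743.

0.1743


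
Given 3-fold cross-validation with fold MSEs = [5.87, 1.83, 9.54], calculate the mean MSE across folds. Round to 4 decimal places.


Sum of fold MSEs = 17.2400.
Average = 17.2400 / 3 = 5.7467.

5.7467


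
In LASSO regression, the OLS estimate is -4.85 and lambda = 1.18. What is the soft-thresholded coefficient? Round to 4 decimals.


Absolute value: |-4.85| = 4.85.
Compare to lambda = 1.18.
Since |beta| > lambda, coefficient = sign(beta)*(|beta| - lambda) = -3.6700.

-3.6700


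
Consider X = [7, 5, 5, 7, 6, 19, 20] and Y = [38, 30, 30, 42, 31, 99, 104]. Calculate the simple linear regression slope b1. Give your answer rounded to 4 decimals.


Calculate xbar = 9.8571, ybar = 53.4286.
S_xx = 264.8571, S_xy = 1320.4286.
Using b1 = S_xy / S_xx = 1320.4286 / 264.8571, we get b1 = 4.9854.

4.9854


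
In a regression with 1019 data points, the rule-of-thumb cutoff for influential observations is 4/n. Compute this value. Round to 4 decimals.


Cook's distance cutoff = 4/n = 4/1019.
= 0.0039.

0.0039


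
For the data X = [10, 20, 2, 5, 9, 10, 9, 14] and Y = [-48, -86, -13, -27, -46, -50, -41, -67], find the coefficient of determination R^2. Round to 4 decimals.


After computing the OLS fit (b0=-6.7118, b1=-4.1051):
SSres = 37.2133, SStot = 3523.5000.
R^2 = 1 - 37.2133/3523.5000 = 0.9894.

0.9894


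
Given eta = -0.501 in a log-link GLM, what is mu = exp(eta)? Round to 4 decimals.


mu = exp(eta) = exp(-0.501).
= 0.6059.

0.6059


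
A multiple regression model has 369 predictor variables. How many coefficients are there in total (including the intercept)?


Total coefficients = number of predictors + 1 (for the intercept).
= 369 + 1 = 370.

370


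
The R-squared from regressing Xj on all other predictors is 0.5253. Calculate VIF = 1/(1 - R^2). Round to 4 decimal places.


VIF = 1 / (1 - 0.5253).
= 1 / 0.4747 = 2.1066.

2.1066


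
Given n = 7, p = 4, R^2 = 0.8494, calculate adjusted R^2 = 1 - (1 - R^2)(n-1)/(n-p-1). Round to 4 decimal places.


Plug in: Adj R^2 = 1 - (1 - 0.8494) * 6/2.
= 1 - 0.1506 * 6/2
= 1 - 0.9036 / 2
= 1 - 0.4518 = 0.5482.

0.5482


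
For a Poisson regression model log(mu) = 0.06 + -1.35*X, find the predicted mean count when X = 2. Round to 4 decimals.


Linear predictor: eta = 0.06 + (-1.35)(2) = -2.6400.
Expected count: mu = exp(-2.6400) = 0.0714.

0.0714


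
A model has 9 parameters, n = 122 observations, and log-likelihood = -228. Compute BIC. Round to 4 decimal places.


k * ln(n) = 9 * ln(122) = 9 * 4.804021 = 43.236189.
-2 * loglik = -2 * (-228) = 456.
BIC = 43.236189 + 456 = 499.236189, which rounds to 499.2362.

499.2362


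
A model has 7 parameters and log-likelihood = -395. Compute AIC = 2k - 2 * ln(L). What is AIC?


AIC = 2k - 2*loglik = 2(7) - 2(-395).
= 14 + 790 = 804.

804


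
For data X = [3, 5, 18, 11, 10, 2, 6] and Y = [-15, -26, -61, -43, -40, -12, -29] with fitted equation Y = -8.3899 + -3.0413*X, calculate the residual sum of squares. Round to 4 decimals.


Predicted values from Y = -8.3899 + -3.0413*X.
Residuals: [2.5138, -2.4036, 2.1333, -1.1558, -1.1971, 2.4725, -2.3623].
SSres = 31.1101.

31.1101


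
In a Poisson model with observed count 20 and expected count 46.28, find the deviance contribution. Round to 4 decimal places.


Compute y*ln(y/mu) = 20*ln(20/46.28) = 20*-0.838978 = -16.779560.
y - mu = -26.28.
D = 2*(-16.779560 - (-26.28)) = 19.000880, which rounds to 19.0009.

19.0009


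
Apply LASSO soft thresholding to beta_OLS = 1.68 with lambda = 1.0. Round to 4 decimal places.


Check: |1.68| = 1.68 vs lambda = 1.0.
Since |beta| > lambda, coefficient = sign(beta)*(|beta| - lambda) = 0.6800.
Soft-thresholded coefficient = 0.6800.

0.6800


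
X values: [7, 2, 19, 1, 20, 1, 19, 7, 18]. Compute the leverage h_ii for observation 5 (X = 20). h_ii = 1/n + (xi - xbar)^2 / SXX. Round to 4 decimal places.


Compute xbar = 10.4444 with n = 9 observations.
SXX = 568.2222.
Leverage = 1/9 + (20 - 10.4444)^2/568.2222 = 0.2718.

0.2718


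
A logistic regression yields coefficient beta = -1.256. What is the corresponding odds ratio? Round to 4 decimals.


Odds ratio = exp(beta) = exp(-1.256).
= 0.2848.

0.2848


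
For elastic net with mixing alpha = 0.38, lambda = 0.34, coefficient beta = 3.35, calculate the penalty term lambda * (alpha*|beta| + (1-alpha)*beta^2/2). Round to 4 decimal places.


Compute:
L1 = 0.38 * 3.35 = 1.2730.
L2 = 0.62 * 3.35^2 / 2 = 3.4790.
Penalty = 0.34 * (1.2730 + 3.4790) = 1.6157.

1.6157


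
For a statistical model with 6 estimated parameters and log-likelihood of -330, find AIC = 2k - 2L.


AIC = 2k - 2*loglik = 2(6) - 2(-330).
= 12 + 660 = 672.

672


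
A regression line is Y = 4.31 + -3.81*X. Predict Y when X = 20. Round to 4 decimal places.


Plug X = 20 into Y = 4.31 + -3.81*X:
Y = 4.31 + -76.2000 = -71.8900.

-71.8900


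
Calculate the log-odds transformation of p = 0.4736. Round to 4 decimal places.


Compute the odds: 0.4736/0.5264 = 0.8997.
Take the natural log: ln(0.8997) = -0.1057.

-0.1057


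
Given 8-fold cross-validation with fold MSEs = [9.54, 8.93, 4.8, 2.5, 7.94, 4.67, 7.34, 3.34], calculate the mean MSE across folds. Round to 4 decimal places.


Total MSE across folds = 49.0600.
CV-MSE = 49.0600/8 = 6.1325.

6.1325


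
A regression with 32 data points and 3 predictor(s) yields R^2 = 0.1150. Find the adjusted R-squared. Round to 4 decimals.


Adjusted R^2 = 1 - (1 - R^2) * (n-1)/(n-p-1).
(1 - R^2) = 0.8850.
(n-1)/(n-p-1) = 31/28.
(1 - R^2) * (n-1) = 0.8850 * 31 = 27.4350.
Divide by (n-p-1): 27.4350 / 28 = 0.9798.
Adj R^2 = 1 - 0.9798 = 0.0202.

0.0202


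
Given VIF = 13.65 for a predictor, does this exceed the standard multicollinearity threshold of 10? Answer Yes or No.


Check: VIF = 13.65 vs threshold = 10.
Since 13.65 >= 10, the answer is Yes.

Yes


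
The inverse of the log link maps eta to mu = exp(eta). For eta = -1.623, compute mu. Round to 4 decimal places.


The inverse log link gives:
mu = exp(-1.623) = 0.1973.

0.1973


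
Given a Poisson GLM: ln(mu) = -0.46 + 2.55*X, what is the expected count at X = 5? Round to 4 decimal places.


Compute eta = -0.46 + 2.55 * 5 = 12.2900.
Apply inverse link: mu = e^12.2900 = 217509.9771.

217509.9771


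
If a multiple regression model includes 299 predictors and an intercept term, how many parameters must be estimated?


Each predictor gets one coefficient, plus one intercept.
Total parameters = 299 + 1 = 300.

300


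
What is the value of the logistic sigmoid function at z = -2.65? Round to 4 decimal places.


exp(2.6500) = 14.1540.
1 + exp(-z) = 15.1540.
sigmoid = 1/15.1540 = 0.0660.

0.0660


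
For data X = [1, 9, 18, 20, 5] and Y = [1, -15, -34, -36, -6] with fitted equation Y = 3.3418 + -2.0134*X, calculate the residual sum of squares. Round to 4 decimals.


Compute predicted values, then residuals = yi - yhat_i.
Residuals: [-0.3284, -0.2212, -1.1006, 0.9262, 0.7252].
SSres = sum(residual^2) = 2.7519.

2.7519


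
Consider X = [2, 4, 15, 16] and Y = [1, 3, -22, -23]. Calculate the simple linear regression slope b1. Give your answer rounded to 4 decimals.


The sample means are xbar = 9.2500 and ybar = -10.2500.
Compute S_xx = 158.7500 and S_xy = -304.7500.
Slope b1 = S_xy / S_xx = -304.7500 / 158.7500 = -1.9197.

-1.9197


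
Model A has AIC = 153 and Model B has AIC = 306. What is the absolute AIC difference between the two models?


|AIC_A - AIC_B| = |153 - 306| = 153.
Model A is preferred (lower AIC).

153


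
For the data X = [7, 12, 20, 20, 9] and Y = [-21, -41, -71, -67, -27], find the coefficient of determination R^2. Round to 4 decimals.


Fit the OLS line: b0 = 5.1716, b1 = -3.7185.
SSres = 12.1769.
SStot = 2075.2000.
R^2 = 1 - 12.1769/2075.2000 = 0.9941.

0.9941


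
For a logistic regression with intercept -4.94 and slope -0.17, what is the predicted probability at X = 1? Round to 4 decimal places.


Compute z = -4.94 + (-0.17)(1) = -5.1100.
exp(-z) = 165.6704.
P = 1/(1 + 165.6704) = 0.0060.

0.0060


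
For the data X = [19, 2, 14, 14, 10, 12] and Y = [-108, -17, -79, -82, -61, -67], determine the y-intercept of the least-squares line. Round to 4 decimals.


The slope is b1 = -5.3161.
Sample means are xbar = 11.8333 and ybar = -69.0000.
Intercept: b0 = -69.0000 - (-5.3161)(11.8333) = -6.0933.

-6.0933


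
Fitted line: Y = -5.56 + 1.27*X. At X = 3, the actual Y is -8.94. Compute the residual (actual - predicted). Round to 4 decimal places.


Compute yhat = -5.56 + (1.27)(3) = -1.7500.
Residual = actual - predicted = -8.94 - -1.7500 = -7.1900.

-7.1900


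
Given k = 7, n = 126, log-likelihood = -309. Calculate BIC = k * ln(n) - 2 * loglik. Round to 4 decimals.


Compute k*ln(n) = 7*ln(126) = 7*4.836282 = 33.853974.
Then -2*loglik = 618.
BIC = 33.853974 + 618 = 651.853974, which rounds to 651.8540.

651.8540


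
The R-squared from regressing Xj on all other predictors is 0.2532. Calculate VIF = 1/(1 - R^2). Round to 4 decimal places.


VIF = 1 / (1 - 0.2532).
= 1 / 0.7468 = 1.3390.

1.3390


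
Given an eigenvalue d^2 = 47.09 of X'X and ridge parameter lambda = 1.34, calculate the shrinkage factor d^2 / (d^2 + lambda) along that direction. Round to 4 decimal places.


Compute the denominator: 47.09 + 1.34 = 48.4300.
Shrinkage factor = 47.09 / 48.4300 = 0.9723.

0.9723


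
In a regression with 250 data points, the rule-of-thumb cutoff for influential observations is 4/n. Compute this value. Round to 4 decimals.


Using the rule of thumb:
Threshold = 4 / 250 = 0.0160.

0.0160


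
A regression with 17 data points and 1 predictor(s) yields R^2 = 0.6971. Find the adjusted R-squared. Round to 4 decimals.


Using the formula:
(1 - 0.6971) = 0.3029.
Multiply by 16/15: 0.3029 * 16 = 4.8464, then 4.8464 / 15 = 0.3231.
Adj R^2 = 1 - 0.3231 = 0.6769.

0.6769


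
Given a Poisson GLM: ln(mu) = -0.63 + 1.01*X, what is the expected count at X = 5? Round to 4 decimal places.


eta = -0.63 + 1.01 * 5 = 4.4200.
mu = exp(4.4200) = 83.0963.

83.0963


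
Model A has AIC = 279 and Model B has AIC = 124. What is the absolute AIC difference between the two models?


Absolute difference = |279 - 124| = 155.
The model with lower AIC (B) is preferred.

155


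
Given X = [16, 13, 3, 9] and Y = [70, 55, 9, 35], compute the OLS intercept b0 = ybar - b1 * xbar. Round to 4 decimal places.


The slope is b1 = 4.6939.
Sample means are xbar = 10.2500 and ybar = 42.2500.
Intercept: b0 = 42.2500 - (4.6939)(10.2500) = -5.8628.

-5.8628


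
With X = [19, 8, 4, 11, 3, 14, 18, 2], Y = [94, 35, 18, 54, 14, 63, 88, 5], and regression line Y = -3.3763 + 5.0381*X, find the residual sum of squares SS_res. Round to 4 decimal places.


Compute predicted values, then residuals = yi - yhat_i.
Residuals: [1.6524, -1.9285, 1.2239, 1.9572, 2.2620, -4.1571, 0.6905, -1.6999].
SSres = sum(residual^2) = 37.5427.

37.5427


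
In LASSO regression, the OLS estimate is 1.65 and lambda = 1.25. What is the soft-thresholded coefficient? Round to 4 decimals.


Absolute value: |1.65| = 1.65.
Compare to lambda = 1.25.
Since |beta| > lambda, coefficient = sign(beta)*(|beta| - lambda) = 0.4000.

0.4000


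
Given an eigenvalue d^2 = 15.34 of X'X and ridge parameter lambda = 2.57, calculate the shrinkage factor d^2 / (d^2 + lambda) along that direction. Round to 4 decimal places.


Denominator = d^2 + lambda = 15.34 + 2.57 = 17.9100.
Shrinkage = 15.34 / 17.9100 = 0.8565.

0.8565


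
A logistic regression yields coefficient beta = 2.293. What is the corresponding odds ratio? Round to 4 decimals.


exp(2.293) = 9.9046.
So the odds ratio is 9.9046.

9.9046


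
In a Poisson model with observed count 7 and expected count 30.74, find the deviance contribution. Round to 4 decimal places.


Compute y*ln(y/mu) = 7*ln(7/30.74) = 7*-1.479655 = -10.357585.
y - mu = -23.74.
D = 2*(-10.357585 - (-23.74)) = 26.764830, which rounds to 26.7648.

26.7648


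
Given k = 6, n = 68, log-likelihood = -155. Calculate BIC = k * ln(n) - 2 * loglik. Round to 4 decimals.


Compute k*ln(n) = 6*ln(68) = 6*4.219508 = 25.317048.
Then -2*loglik = 310.
BIC = 25.317048 + 310 = 335.317048, which rounds to 335.3170.

335.3170


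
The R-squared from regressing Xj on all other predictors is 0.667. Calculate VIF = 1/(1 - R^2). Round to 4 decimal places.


VIF = 1 / (1 - 0.667).
= 1 / 0.333 = 3.0030.

3.0030


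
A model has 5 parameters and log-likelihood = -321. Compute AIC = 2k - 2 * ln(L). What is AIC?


AIC = 2k - 2*loglik = 2(5) - 2(-321).
= 10 + 642 = 652.

652


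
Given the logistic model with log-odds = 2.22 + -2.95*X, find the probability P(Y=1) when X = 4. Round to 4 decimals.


Compute z = 2.22 + (-2.95)(4) = -9.5800.
exp(-z) = 14472.4193.
P = 1/(1 + 14472.4193) = 0.0001.

0.0001


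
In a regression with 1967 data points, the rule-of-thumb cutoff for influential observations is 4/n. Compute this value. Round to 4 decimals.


Using the rule of thumb:
Threshold = 4 / 1967 = 0.0020.

0.0020


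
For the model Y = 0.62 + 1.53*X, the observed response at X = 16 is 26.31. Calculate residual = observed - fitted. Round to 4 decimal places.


Compute yhat = 0.62 + (1.53)(16) = 25.1000.
Residual = actual - predicted = 26.31 - 25.1000 = 1.2100.

1.2100


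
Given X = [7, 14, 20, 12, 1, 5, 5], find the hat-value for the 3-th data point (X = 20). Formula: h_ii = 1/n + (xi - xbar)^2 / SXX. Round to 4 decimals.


Compute xbar = 9.1429 with n = 7 observations.
SXX = 254.8571.
Leverage = 1/7 + (20 - 9.1429)^2/254.8571 = 0.6054.

0.6054


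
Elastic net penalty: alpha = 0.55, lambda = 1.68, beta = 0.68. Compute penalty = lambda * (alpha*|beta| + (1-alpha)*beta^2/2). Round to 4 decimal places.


alpha * |beta| = 0.55 * 0.68 = 0.3740.
(1-alpha) * beta^2/2 = 0.45 * 0.4624/2 = 0.1040.
Total = 1.68 * (0.3740 + 0.1040) = 0.8031.

0.8031


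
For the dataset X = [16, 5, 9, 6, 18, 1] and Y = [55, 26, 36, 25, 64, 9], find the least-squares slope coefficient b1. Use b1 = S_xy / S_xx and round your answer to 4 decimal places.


The sample means are xbar = 9.1667 and ybar = 35.8333.
Compute S_xx = 218.8333 and S_xy = 674.1667.
Slope b1 = S_xy / S_xx = 674.1667 / 218.8333 = 3.0807.

3.0807


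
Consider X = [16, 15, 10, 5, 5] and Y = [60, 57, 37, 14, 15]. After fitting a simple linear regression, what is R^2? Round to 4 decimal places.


Fit the OLS line: b0 = -6.0596, b1 = 4.1823.
SSres = 3.1173.
SStot = 1941.2000.
R^2 = 1 - 3.1173/1941.2000 = 0.9984.

0.9984


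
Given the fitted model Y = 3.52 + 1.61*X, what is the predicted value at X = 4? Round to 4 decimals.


Plug X = 4 into Y = 3.52 + 1.61*X:
Y = 3.52 + 6.4400 = 9.9600.

9.9600


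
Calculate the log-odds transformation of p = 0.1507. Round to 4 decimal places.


Compute the odds: 0.1507/0.8493 = 0.1774.
Take the natural log: ln(0.1774) = -1.7291.

-1.7291


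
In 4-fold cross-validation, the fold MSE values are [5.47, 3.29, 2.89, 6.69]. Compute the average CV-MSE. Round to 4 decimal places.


Total MSE across folds = 18.3400.
CV-MSE = 18.3400/4 = 4.5850.

4.5850


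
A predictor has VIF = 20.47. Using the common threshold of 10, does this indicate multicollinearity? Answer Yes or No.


Compare VIF = 20.47 to the threshold of 10.
20.47 >= 10, so the answer is Yes.

Yes


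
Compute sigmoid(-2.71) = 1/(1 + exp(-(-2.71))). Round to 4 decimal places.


Compute exp(2.7100) = 15.0293.
Sigmoid = 1 / (1 + 15.0293) = 1 / 16.0293 = 0.0624.

0.0624


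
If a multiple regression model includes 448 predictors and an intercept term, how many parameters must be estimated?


Total coefficients = number of predictors + 1 (for the intercept).
= 448 + 1 = 449.

449


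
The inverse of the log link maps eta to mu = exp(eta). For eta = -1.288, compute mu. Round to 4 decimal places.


mu = exp(eta) = exp(-1.288).
= 0.2758.

0.2758


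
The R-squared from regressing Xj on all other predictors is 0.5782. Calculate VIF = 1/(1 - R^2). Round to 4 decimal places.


Denominator: 1 - 0.5782 = 0.4218.
VIF = 1 / 0.4218 = 2.3708.

2.3708


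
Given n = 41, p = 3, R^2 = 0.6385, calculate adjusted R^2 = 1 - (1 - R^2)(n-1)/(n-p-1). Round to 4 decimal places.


Plug in: Adj R^2 = 1 - (1 - 0.6385) * 40/37.
= 1 - 0.3615 * 40/37
= 1 - 14.4600 / 37
= 1 - 0.3908 = 0.6092.

0.6092


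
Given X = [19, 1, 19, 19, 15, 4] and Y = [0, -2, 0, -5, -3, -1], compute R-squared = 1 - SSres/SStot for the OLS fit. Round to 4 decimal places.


Fit the OLS line: b0 = -1.6492, b1 = -0.0143.
SSres = 18.7640.
SStot = 18.8333.
R^2 = 1 - 18.7640/18.8333 = 0.0037.

0.0037


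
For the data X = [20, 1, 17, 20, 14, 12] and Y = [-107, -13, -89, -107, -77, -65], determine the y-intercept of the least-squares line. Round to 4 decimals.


First find the slope: b1 = -4.9291.
Means: xbar = 14.0000, ybar = -76.3333.
b0 = ybar - b1 * xbar = -76.3333 - -4.9291 * 14.0000 = -7.3255.

-7.3255


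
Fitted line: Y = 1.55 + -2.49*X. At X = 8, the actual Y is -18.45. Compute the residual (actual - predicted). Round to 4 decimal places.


Fitted value at X = 8 is yhat = 1.55 + -2.49*8 = -18.3700.
Residual = -18.45 - -18.3700 = -0.0800.

-0.0800


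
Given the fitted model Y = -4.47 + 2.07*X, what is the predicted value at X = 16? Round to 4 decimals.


Predicted value:
Y = -4.47 + (2.07)(16) = -4.47 + 33.1200 = 28.6500.

28.6500


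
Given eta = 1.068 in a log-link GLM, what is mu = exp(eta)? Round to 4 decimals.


The inverse log link gives:
mu = exp(1.068) = 2.9096.

2.9096


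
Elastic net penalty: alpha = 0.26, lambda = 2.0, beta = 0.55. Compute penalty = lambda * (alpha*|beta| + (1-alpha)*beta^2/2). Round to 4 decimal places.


Compute:
L1 = 0.26 * 0.55 = 0.1430.
L2 = 0.74 * 0.55^2 / 2 = 0.1119.
Penalty = 2.0 * (0.1430 + 0.1119) = 0.5099.

0.5099


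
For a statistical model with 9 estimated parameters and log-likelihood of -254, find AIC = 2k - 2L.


AIC = 2*9 - 2*(-254).
= 18 + 508 = 526.

526


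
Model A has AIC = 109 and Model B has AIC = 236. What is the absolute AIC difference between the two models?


Absolute difference = |109 - 236| = 127.
The model with lower AIC (A) is preferred.

127


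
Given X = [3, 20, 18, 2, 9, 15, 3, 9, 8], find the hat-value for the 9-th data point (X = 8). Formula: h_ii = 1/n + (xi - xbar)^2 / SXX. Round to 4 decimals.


n = 9, xbar = 9.6667.
SXX = sum((xi - xbar)^2) = 356.0000.
h = 1/9 + (8 - 9.6667)^2 / 356.0000 = 0.1189.

0.1189


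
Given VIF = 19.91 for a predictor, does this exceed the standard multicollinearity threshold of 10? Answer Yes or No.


Compare VIF = 19.91 to the threshold of 10.
19.91 >= 10, so the answer is Yes.

Yes


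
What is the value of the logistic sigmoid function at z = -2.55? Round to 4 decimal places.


exp(2.5500) = 12.8071.
1 + exp(-z) = 13.8071.
sigmoid = 1/13.8071 = 0.0724.

0.0724


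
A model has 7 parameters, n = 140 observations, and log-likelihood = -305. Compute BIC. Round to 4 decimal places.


ln(140) = 4.941642.
k * ln(n) = 7 * 4.941642 = 34.591494.
-2L = 610.
BIC = 34.591494 + 610 = 644.591494, which rounds to 644.5915.

644.5915


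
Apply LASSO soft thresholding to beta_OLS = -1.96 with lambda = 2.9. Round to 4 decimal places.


Absolute value: |-1.96| = 1.96.
Compare to lambda = 2.9.
Since |beta| <= lambda, the coefficient is set to 0.

0.0000


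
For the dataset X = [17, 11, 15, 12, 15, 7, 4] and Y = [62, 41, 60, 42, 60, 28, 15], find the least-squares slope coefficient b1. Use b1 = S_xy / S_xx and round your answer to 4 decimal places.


Calculate xbar = 11.5714, ybar = 44.0000.
S_xx = 131.7143, S_xy = 501.0000.
Using b1 = S_xy / S_xx = 501.0000 / 131.7143, we get b1 = 3.8037.

3.8037


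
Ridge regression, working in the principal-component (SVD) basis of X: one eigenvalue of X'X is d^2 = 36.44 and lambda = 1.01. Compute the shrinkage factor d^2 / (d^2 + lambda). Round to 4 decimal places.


d^2 + lambda = 36.44 + 1.01 = 37.4500.
Shrinkage factor = 36.44/37.4500 = 0.9730.

0.9730


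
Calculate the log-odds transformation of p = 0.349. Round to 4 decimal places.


Compute the odds: 0.349/0.651 = 0.5361.
Take the natural log: ln(0.5361) = -0.6234.

-0.6234


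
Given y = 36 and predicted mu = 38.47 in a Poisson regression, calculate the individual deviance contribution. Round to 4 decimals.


First: ln(36/38.47) = -0.066360.
Then: 36 * -0.066360 = -2.388960.
y - mu = 36 - 38.47 = -2.47.
D = 2(-2.388960 - -2.47) = 0.162080, which rounds to 0.1621.

0.1621


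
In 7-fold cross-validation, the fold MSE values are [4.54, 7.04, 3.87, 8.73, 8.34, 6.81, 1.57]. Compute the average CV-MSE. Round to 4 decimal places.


Add all fold MSEs: 40.9000.
Divide by k = 7: 40.9000/7 = 5.8429.

5.8429


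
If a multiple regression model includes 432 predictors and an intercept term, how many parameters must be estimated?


Total coefficients = number of predictors + 1 (for the intercept).
= 432 + 1 = 433.

433


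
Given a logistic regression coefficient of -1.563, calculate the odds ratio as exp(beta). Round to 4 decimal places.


Odds ratio = exp(beta) = exp(-1.563).
= 0.2095.

0.2095


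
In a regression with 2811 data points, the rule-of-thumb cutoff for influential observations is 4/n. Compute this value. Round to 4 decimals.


The threshold is 4/n.
4/2811 = 0.0014.

0.0014


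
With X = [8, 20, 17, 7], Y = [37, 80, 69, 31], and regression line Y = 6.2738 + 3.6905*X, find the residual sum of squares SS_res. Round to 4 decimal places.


Compute predicted values, then residuals = yi - yhat_i.
Residuals: [1.2022, -0.0838, -0.0123, -1.1073].
SSres = sum(residual^2) = 2.6786.

2.6786


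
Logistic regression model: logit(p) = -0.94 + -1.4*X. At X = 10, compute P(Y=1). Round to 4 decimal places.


z = -0.94 + -1.4 * 10 = -14.9400.
Sigmoid: P = 1 / (1 + exp(14.9400)) = 0.0000.

0.0000


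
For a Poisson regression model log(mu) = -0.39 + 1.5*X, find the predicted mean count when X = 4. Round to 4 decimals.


eta = -0.39 + 1.5 * 4 = 5.6100.
mu = exp(5.6100) = 273.1442.

273.1442


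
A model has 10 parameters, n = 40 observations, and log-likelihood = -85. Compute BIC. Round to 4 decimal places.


ln(40) = 3.688879.
k * ln(n) = 10 * 3.688879 = 36.888790.
-2L = 170.
BIC = 36.888790 + 170 = 206.888790, which rounds to 206.8888.

206.8888


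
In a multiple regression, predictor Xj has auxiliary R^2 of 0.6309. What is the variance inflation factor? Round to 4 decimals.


VIF = 1 / (1 - 0.6309).
= 1 / 0.3691 = 2.7093.

2.7093


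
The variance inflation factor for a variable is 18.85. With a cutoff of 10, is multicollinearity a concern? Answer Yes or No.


The threshold is 10.
VIF = 18.85 is >= 10.
Multicollinearity indication: Yes.

Yes


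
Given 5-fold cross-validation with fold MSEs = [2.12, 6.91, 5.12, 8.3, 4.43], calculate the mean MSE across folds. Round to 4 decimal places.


Add all fold MSEs: 26.8800.
Divide by k = 5: 26.8800/5 = 5.3760.

5.3760


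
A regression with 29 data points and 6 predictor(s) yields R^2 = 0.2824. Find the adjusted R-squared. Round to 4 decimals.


Plug in: Adj R^2 = 1 - (1 - 0.2824) * 28/22.
= 1 - 0.7176 * 28/22
= 1 - 20.0928 / 22
= 1 - 0.9133 = 0.0867.

0.0867


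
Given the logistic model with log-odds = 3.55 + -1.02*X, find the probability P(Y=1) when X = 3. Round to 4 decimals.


Compute z = 3.55 + (-1.02)(3) = 0.4900.
exp(-z) = 0.6126.
P = 1/(1 + 0.6126) = 0.6201.

0.6201


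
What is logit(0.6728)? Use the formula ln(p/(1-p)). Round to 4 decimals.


Compute the odds: 0.6728/0.3272 = 2.0562.
Take the natural log: ln(2.0562) = 0.7209.

0.7209


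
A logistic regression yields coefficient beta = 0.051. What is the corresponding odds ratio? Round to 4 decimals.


exp(0.051) = 1.0523.
So the odds ratio is 1.0523.

1.0523


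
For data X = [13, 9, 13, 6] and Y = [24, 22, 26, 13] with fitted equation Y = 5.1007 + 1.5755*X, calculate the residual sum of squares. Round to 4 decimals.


Compute predicted values, then residuals = yi - yhat_i.
Residuals: [-1.5822, 2.7198, 0.4178, -1.5537].
SSres = sum(residual^2) = 12.4892.

12.4892


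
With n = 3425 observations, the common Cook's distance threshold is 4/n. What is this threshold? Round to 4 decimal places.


The threshold is 4/n.
4/3425 = 0.0012.

0.0012


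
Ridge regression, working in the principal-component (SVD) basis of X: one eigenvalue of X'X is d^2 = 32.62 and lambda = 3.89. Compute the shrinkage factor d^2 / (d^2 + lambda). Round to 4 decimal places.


Compute the denominator: 32.62 + 3.89 = 36.5100.
Shrinkage factor = 32.62 / 36.5100 = 0.8935.

0.8935


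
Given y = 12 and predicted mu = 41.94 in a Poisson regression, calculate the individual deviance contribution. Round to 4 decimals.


First: ln(12/41.94) = -1.251333.
Then: 12 * -1.251333 = -15.015996.
y - mu = 12 - 41.94 = -29.94.
D = 2(-15.015996 - -29.94) = 29.848008, which rounds to 29.8480.

29.8480


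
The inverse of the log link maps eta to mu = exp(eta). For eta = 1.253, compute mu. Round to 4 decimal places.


Apply the inverse link:
mu = e^1.253 = 3.5008.

3.5008


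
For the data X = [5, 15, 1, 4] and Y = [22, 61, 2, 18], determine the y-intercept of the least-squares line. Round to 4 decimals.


First find the slope: b1 = 4.1106.
Means: xbar = 6.2500, ybar = 25.7500.
b0 = ybar - b1 * xbar = 25.7500 - 4.1106 * 6.2500 = 0.0587.

0.0587


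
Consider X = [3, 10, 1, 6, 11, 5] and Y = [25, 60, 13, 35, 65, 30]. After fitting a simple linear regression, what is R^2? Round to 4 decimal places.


Fit the OLS line: b0 = 6.8158, b1 = 5.1974.
SSres = 27.0395.
SStot = 2080.0000.
R^2 = 1 - 27.0395/2080.0000 = 0.9870.

0.9870


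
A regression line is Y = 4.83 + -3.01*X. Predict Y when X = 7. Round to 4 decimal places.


Predicted value:
Y = 4.83 + (-3.01)(7) = 4.83 + -21.0700 = -16.2400.

-16.2400


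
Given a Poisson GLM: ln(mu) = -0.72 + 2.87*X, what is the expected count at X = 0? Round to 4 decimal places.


eta = -0.72 + 2.87 * 0 = -0.7200.
mu = exp(-0.7200) = 0.4868.

0.4868


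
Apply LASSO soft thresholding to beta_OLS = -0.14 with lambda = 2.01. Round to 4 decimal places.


Check: |-0.14| = 0.14 vs lambda = 2.01.
Since |beta| <= lambda, the coefficient is set to 0.
Soft-thresholded coefficient = 0.0000.

0.0000


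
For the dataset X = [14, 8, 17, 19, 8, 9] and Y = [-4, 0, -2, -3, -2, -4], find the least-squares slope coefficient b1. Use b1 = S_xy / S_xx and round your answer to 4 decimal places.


Calculate xbar = 12.5000, ybar = -2.5000.
S_xx = 117.5000, S_xy = -11.5000.
Using b1 = S_xy / S_xx = -11.5000 / 117.5000, we get b1 = -0.0979.

-0.0979


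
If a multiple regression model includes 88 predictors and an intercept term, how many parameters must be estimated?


Total coefficients = number of predictors + 1 (for the intercept).
= 88 + 1 = 89.

89


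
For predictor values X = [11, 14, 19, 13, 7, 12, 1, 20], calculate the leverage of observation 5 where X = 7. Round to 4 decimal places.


Mean of X: xbar = 12.1250.
SXX = 264.8750.
For X = 7: h = 1/8 + (7 - 12.1250)^2/264.8750 = 0.2242.

0.2242


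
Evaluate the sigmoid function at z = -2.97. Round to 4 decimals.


Compute exp(2.9700) = 19.4919.
Sigmoid = 1 / (1 + 19.4919) = 1 / 20.4919 = 0.0488.

0.0488


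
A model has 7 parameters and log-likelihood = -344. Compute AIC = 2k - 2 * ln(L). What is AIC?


AIC = 2*7 - 2*(-344).
= 14 + 688 = 702.

702


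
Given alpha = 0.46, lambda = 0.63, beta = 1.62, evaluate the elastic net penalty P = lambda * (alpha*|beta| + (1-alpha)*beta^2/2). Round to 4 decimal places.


Compute:
L1 = 0.46 * 1.62 = 0.7452.
L2 = 0.54 * 1.62^2 / 2 = 0.7086.
Penalty = 0.63 * (0.7452 + 0.7086) = 0.9159.

0.9159


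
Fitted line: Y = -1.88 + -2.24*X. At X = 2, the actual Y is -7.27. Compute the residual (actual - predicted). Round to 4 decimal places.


Compute yhat = -1.88 + (-2.24)(2) = -6.3600.
Residual = actual - predicted = -7.27 - -6.3600 = -0.9100.

-0.9100


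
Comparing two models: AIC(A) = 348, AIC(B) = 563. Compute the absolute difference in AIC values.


|AIC_A - AIC_B| = |348 - 563| = 215.
Model A is preferred (lower AIC).

215


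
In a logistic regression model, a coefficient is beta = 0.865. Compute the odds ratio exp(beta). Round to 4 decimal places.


The odds ratio is computed as:
OR = e^(0.865) = 2.3750.

2.3750


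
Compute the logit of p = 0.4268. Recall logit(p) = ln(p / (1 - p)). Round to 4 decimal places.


The odds are p/(1-p) = 0.4268 / 0.5732 = 0.7446.
logit(p) = ln(0.7446) = -0.2949.

-0.2949


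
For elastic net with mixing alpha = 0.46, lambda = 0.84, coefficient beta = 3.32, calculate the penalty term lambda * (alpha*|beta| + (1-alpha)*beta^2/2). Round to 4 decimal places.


Compute:
L1 = 0.46 * 3.32 = 1.5272.
L2 = 0.54 * 3.32^2 / 2 = 2.9760.
Penalty = 0.84 * (1.5272 + 2.9760) = 3.7827.

3.7827


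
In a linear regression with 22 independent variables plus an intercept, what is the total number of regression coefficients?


Each predictor gets one coefficient, plus one intercept.
Total parameters = 22 + 1 = 23.

23


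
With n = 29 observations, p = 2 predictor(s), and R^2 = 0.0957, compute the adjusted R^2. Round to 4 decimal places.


Plug in: Adj R^2 = 1 - (1 - 0.0957) * 28/26.
= 1 - 0.9043 * 28/26
= 1 - 25.3204 / 26
= 1 - 0.9739 = 0.0261.

0.0261


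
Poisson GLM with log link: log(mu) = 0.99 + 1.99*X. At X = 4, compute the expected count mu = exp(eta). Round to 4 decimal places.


Compute eta = 0.99 + 1.99 * 4 = 8.9500.
Apply inverse link: mu = e^8.9500 = 7707.8919.

7707.8919


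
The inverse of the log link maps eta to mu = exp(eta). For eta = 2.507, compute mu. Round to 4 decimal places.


mu = exp(eta) = exp(2.507).
= 12.2681.

12.2681


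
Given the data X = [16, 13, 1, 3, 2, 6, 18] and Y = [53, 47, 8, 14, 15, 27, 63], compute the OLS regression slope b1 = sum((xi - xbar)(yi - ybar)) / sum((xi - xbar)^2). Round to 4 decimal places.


The sample means are xbar = 8.4286 and ybar = 32.4286.
Compute S_xx = 301.7143 and S_xy = 921.7143.
Slope b1 = S_xy / S_xx = 921.7143 / 301.7143 = 3.0549.

3.0549


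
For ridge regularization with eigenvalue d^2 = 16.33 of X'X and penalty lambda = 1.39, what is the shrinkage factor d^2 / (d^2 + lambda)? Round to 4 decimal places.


Compute the denominator: 16.33 + 1.39 = 17.7200.
Shrinkage factor = 16.33 / 17.7200 = 0.9216.

0.9216


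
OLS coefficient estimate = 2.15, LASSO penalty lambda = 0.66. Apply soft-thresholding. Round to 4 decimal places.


Check: |2.15| = 2.15 vs lambda = 0.66.
Since |beta| > lambda, coefficient = sign(beta)*(|beta| - lambda) = 1.4900.
Soft-thresholded coefficient = 1.4900.

1.4900


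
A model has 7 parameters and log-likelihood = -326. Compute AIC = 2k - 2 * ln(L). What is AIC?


AIC = 2k - 2*loglik = 2(7) - 2(-326).
= 14 + 652 = 666.

666


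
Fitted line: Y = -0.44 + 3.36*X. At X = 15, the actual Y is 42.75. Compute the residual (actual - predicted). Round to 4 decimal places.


Compute yhat = -0.44 + (3.36)(15) = 49.9600.
Residual = actual - predicted = 42.75 - 49.9600 = -7.2100.

-7.2100


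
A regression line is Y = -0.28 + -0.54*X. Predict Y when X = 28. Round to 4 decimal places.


Predicted value:
Y = -0.28 + (-0.54)(28) = -0.28 + -15.1200 = -15.4000.

-15.4000


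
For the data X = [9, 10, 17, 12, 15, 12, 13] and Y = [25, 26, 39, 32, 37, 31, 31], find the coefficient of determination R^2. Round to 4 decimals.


After computing the OLS fit (b0=8.5500, b1=1.8313):
SSres = 6.4125, SStot = 159.7143.
R^2 = 1 - 6.4125/159.7143 = 0.9599.

0.9599
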